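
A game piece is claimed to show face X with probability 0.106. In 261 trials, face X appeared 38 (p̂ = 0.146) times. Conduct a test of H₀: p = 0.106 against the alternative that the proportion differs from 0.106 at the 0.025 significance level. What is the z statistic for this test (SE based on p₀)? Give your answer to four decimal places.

p̂ = 38/261 = 0.145594.
Under H₀, SE = √(0.106·0.894/261) = √(0.00036308) = 0.019055.
z = (0.145594 − 0.106)/0.019055 = 0.039594/0.019055 = 2.0779.
Two-sided p-value ≈ 2·Φ(−2.078) = 0.0377; since p > α = 0.025, fail to reject H₀.

z = 2.0779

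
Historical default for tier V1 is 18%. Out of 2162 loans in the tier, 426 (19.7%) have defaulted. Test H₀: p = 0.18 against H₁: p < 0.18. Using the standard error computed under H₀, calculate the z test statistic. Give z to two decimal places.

z = 2.06

p̂ = 426/2162 = 0.19704.
Under H₀, SE = √(0.18·0.82/2162) = √(6.82701e-05) = 0.00826.
z = (0.19704 − 0.18)/0.00826 = 0.01704/0.00826 = 2.06.
p-value = P(Z < 2.062) ≈ 0.9804.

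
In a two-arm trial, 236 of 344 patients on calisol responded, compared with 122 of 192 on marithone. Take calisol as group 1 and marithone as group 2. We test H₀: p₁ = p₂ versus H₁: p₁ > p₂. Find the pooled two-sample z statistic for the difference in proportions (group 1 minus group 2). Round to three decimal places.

p̂₁ = 236/344 = 0.68605, p̂₂ = 122/192 = 0.63542.
Pooled p̂ = (236+122)/(344+192) = 358/536 = 0.66791.
SE = √(0.221806 × 0.00811531) = 0.04243.
z = (0.68605 − 0.63542)/0.04243 = 0.05063/0.04243 = 1.193.

z = 1.193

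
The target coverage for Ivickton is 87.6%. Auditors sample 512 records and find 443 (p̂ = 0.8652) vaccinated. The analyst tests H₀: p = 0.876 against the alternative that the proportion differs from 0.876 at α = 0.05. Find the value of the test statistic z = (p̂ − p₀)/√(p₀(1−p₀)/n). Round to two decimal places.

z = -0.74

p̂ = 443/512 = 0.8652.
SE = √(p₀(1−p₀)/n) = √(0.10862/512) = 0.0146.
z = (0.8652 − 0.876)/0.0146 = -0.0108/0.0146 = -0.74.
Two-sided p-value ≈ 2·Φ(−0.739) = 0.4598, so at α = 0.05 we fail to reject H₀.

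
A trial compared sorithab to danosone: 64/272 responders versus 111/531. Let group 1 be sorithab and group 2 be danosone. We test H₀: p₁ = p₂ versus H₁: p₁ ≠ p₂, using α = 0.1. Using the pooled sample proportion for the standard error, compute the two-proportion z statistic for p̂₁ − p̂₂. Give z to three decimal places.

z = 0.853

p̂₁ = 64/272 ≈ 0.23529, p̂₂ = 111/531 ≈ 0.20904.
Pooled p̂ = (64+111)/(272+531) = 175/803 = 0.21793.
SE = √(p̂(1−p̂)(1/n₁+1/n₂)) = √(0.21793·0.78207·0.00555971) = √(0.000947586) = 0.03078.
z = (0.23529 − 0.20904)/0.03078 = 0.02625/0.03078 = 0.853.
Two-sided p-value ≈ 2·Φ(−0.853) = 0.3937; since p > α = 0.1, fail to reject H₀.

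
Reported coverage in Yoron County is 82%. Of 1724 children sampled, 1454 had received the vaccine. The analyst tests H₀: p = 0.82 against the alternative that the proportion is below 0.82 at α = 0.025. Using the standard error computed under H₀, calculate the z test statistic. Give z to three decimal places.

z = 2.528

p̂ = 1454/1724 = 0.843387.
Under H₀, SE = √(0.82·0.18/1724) = √(8.56148e-05) = 0.009253.
z = (0.843387 − 0.82)/0.009253 = 0.023387/0.009253 = 2.528.
p-value = P(Z < 2.528) ≈ 0.9943, so at α = 0.025 we fail to reject H₀.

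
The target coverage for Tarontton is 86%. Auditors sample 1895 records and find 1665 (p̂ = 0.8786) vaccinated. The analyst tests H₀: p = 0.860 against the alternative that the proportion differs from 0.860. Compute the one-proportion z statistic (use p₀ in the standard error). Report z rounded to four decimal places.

p̂ = 1665/1895 ≈ 0.878628.
Standard error under H₀: √(0.86×0.14/1895) = 0.007971.
z = (0.878628 − 0.86)/0.007971 = 0.018628/0.007971 = 2.3370.
p-value = 2·P(Z > 2.337) ≈ 0.0194.

z = 2.3370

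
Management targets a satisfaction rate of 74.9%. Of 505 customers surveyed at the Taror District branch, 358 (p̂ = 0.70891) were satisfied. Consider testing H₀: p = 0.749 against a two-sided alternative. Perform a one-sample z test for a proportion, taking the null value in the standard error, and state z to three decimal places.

p̂ = 358/505 ≈ 0.70891.
SE = √(p₀(1−p₀)/n) = √(0.188/505) = 0.01929.
z = (0.70891 − 0.749)/0.01929 = -0.04009/0.01929 = -2.078.
Two-sided p-value ≈ 2·Φ(−2.078) = 0.0377.

z = -2.078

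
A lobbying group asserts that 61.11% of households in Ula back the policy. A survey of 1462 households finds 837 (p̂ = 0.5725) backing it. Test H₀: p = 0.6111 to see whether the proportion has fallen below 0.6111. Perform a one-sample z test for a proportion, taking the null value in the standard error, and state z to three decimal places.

z = -3.027

p̂ = 837/1462 = 0.57250.
SE = √(p₀(1−p₀)/n) = √(0.23766/1462) = 0.01275.
z = (0.57250 − 0.6111)/0.01275 = -0.03860/0.01275 = -3.027.
p-value = P(Z < -3.027) ≈ 0.0012.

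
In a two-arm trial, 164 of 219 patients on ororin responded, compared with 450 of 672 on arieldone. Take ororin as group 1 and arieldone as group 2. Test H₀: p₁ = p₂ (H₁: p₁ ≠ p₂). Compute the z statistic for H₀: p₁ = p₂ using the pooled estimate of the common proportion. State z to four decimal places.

z = 2.1995

p̂₁ = 164/219 ≈ 0.748858, p̂₂ = 450/672 ≈ 0.669643.
Pooled p̂ = (164+450)/(219+672) = 614/891 = 0.689113.
SE = √(p̂(1−p̂)(1/n₁+1/n₂)) = √(0.689113·0.310887·0.00605431) = √(0.00129705) = 0.036015.
z = (0.748858 − 0.669643)/0.036015 = 0.079215/0.036015 = 2.1995.
p-value = 2·P(Z > 2.200) ≈ 0.0278.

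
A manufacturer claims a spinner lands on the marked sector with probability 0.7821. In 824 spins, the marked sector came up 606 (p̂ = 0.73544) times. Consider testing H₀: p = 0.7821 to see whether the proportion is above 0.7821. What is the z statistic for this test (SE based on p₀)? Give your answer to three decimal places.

p̂ = 606/824 = 0.73544.
Standard error under H₀: √(0.7821×0.2179/824) = 0.01438.
z = (0.73544 − 0.7821)/0.01438 = -0.04666/0.01438 = -3.245.
p-value = P(Z > -3.245) ≈ 0.9994.

z = -3.245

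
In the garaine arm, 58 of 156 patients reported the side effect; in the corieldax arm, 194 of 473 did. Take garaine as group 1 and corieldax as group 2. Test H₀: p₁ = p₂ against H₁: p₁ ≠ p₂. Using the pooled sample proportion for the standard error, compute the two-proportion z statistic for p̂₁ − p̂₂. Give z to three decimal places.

z = -0.848

p̂₁ = 58/156 = 0.37179, p̂₂ = 194/473 = 0.41015.
Pooled p̂ = (58+194)/(156+473) = 252/629 = 0.40064.
SE = √(0.240127 × 0.00852442) = 0.04524.
z = (0.37179 − 0.41015)/0.04524 = -0.03836/0.04524 = -0.848.
Two-sided p-value ≈ 2·Φ(−0.848) = 0.3966.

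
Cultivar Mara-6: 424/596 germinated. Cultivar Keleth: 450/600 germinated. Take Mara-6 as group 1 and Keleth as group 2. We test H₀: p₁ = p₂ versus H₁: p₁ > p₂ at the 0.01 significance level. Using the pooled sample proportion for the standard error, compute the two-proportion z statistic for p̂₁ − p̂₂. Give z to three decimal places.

p̂₁ = 424/596 ≈ 0.71141, p̂₂ = 450/600 ≈ 0.75000.
Pooled p̂ = (424+450)/(596+600) = 874/1196 = 0.73077.
SE = √(0.196746 × 0.00334452) = 0.02565.
z = (0.71141 − 0.75000)/0.02565 = -0.03859/0.02565 = -1.504.
p-value = P(Z > -1.504) ≈ 0.9338. With α = 0.01, fail to reject H₀.

z = -1.504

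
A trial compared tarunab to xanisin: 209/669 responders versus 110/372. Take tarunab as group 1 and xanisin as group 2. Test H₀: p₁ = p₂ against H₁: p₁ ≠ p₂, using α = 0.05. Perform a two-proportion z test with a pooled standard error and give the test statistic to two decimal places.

p̂₁ = 209/669 = 0.3124, p̂₂ = 110/372 = 0.2957.
Pooled p̂ = (209+110)/(669+372) = 319/1041 = 0.3064.
SE = √(0.212533 × 0.00418294) = 0.0298.
z = (0.3124 − 0.2957)/0.0298 = 0.0167/0.0298 = 0.56.
Two-sided p-value ≈ 2·Φ(−0.560) = 0.5752, so at α = 0.05 we fail to reject H₀.

z = 0.56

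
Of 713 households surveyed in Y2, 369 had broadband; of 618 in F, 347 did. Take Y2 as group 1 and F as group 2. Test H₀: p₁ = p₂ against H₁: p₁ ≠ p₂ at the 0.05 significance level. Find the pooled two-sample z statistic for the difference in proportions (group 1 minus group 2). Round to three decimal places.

p̂₁ = 369/713 = 0.51753, p̂₂ = 347/618 = 0.56149.
Pooled p̂ = (369+347)/(713+618) = 716/1331 = 0.53794.
SE = √(p̂(1−p̂)(1/n₁+1/n₂)) = √(0.53794·0.46206·0.00302065) = √(0.000750814) = 0.02740.
z = (0.51753 − 0.56149)/0.02740 = -0.04396/0.02740 = -1.604.
p-value = 2·P(Z > 1.604) ≈ 0.1087; since p > α = 0.05, fail to reject H₀.

z = -1.604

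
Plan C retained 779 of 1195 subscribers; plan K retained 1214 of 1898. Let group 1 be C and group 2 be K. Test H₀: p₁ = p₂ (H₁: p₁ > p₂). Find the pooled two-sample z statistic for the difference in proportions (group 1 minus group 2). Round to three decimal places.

p̂₁ = 779/1195 = 0.651883, p̂₂ = 1214/1898 = 0.639621.
Pooled p̂ = (779+1214)/(1195+1898) = 1993/3093 = 0.644358.
SE = √(p̂(1−p̂)(1/n₁+1/n₂)) = √(0.644358·0.355642·0.00136369) = √(0.000312504) = 0.017678.
z = (0.651883 − 0.639621)/0.017678 = 0.012262/0.017678 = 0.694.
p-value = P(Z > 0.694) ≈ 0.2440.

z = 0.694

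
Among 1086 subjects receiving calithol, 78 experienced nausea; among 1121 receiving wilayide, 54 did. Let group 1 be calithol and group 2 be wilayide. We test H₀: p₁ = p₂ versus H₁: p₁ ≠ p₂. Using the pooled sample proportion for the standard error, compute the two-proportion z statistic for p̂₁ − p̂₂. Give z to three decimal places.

p̂₁ = 78/1086 = 0.0718232, p̂₂ = 54/1121 = 0.0481713.
Pooled p̂ = (78+54)/(1086+1121) = 132/2207 = 0.0598097.
SE = √(p̂(1−p̂)(1/n₁+1/n₂)) = √(0.0598097·0.9401903·0.00181287) = √(0.000101942) = 0.0100966.
z = (0.0718232 − 0.0481713)/0.0100966 = 0.0236519/0.0100966 = 2.343.
Two-sided p-value ≈ 2·Φ(−2.343) = 0.0192.

z = 2.343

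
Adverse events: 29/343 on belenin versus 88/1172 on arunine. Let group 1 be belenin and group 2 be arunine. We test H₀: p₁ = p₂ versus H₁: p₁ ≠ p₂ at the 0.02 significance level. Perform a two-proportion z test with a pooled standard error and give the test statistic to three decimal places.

z = 0.577

p̂₁ = 29/343 = 0.08455, p̂₂ = 88/1172 = 0.07509.
Pooled p̂ = (29+88)/(343+1172) = 117/1515 = 0.07723.
SE = √(0.0712636 × 0.00376869) = 0.01639.
z = (0.08455 − 0.07509)/0.01639 = 0.00946/0.01639 = 0.577.
Two-sided p-value ≈ 2·Φ(−0.577) = 0.5637, so at α = 0.02 we fail to reject H₀.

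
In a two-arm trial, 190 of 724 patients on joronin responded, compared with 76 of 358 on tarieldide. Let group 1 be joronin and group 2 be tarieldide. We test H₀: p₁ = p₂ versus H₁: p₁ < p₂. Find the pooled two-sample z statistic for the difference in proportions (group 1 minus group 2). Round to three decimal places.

z = 1.802

p̂₁ = 190/724 = 0.26243, p̂₂ = 76/358 = 0.21229.
Pooled p̂ = (190+76)/(724+358) = 266/1082 = 0.24584.
SE = √(p̂(1−p̂)(1/n₁+1/n₂)) = √(0.24584·0.75416·0.00417451) = √(0.000773968) = 0.02782.
z = (0.26243 − 0.21229)/0.02782 = 0.05014/0.02782 = 1.802.
p-value = P(Z < 1.802) ≈ 0.9643.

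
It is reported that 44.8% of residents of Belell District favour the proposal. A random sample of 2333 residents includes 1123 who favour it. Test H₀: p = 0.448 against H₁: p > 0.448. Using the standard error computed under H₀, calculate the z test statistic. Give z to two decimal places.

p̂ = 1123/2333 = 0.4814.
SE = √(p₀(1−p₀)/n) = √(0.2473/2333) = 0.0103.
z = (0.4814 − 0.448)/0.0103 = 0.0334/0.0103 = 3.24.

z = 3.24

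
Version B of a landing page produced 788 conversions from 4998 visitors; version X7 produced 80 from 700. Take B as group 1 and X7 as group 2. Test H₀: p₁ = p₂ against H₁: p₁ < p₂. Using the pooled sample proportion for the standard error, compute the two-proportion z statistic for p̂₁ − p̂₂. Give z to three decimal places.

z = 2.991

p̂₁ = 788/4998 ≈ 0.15766, p̂₂ = 80/700 ≈ 0.11429.
Pooled p̂ = (788+80)/(4998+700) = 868/5698 = 0.15233.
SE = √(p̂(1−p̂)(1/n₁+1/n₂)) = √(0.15233·0.84767·0.00162865) = √(0.000210305) = 0.01450.
z = (0.15766 − 0.11429)/0.01450 = 0.04337/0.01450 = 2.991.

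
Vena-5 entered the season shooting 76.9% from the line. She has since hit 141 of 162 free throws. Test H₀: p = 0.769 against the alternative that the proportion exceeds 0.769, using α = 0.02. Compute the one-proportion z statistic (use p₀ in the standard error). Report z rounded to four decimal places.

p̂ = 141/162 = 0.8703704.
Standard error under H₀: √(0.769×0.231/162) = 0.0331140.
z = (0.8703704 − 0.769)/0.0331140 = 0.1013704/0.0331140 = 3.0613.
p-value = P(Z > 3.061) ≈ 0.0011, so at α = 0.02 we reject H₀.

z = 3.0613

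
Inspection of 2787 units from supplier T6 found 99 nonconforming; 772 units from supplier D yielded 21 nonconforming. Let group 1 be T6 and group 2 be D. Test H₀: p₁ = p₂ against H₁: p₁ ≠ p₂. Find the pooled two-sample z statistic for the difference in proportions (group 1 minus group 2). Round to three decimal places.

z = 1.133

p̂₁ = 99/2787 = 0.035522, p̂₂ = 21/772 = 0.027202.
Pooled p̂ = (99+21)/(2787+772) = 120/3559 = 0.033717.
SE = √(p̂(1−p̂)(1/n₁+1/n₂)) = √(0.033717·0.966283·0.00165415) = √(5.38929e-05) = 0.007341.
z = (0.035522 − 0.027202)/0.007341 = 0.008320/0.007341 = 1.133.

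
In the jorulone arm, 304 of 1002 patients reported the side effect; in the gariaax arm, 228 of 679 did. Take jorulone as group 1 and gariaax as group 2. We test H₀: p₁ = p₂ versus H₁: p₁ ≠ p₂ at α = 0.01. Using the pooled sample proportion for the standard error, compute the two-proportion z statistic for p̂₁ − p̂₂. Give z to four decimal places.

p̂₁ = 304/1002 = 0.303393, p̂₂ = 228/679 = 0.335788.
Pooled p̂ = (304+228)/(1002+679) = 532/1681 = 0.316478.
SE = √(p̂(1−p̂)(1/n₁+1/n₂)) = √(0.316478·0.683522·0.00247076) = √(0.000534474) = 0.023119.
z = (0.303393 − 0.335788)/0.023119 = -0.032395/0.023119 = -1.4012.
Two-sided p-value ≈ 2·Φ(−1.401) = 0.1611, so at α = 0.01 we fail to reject H₀.

z = -1.4012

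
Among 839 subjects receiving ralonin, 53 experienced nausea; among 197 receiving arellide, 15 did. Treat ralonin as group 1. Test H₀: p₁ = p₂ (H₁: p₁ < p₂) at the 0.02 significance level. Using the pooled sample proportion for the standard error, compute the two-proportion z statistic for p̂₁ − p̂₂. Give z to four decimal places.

z = -0.6616

p̂₁ = 53/839 ≈ 0.063170, p̂₂ = 15/197 ≈ 0.076142.
Pooled p̂ = (53+15)/(839+197) = 68/1036 = 0.065637.
SE = √(p̂(1−p̂)(1/n₁+1/n₂)) = √(0.065637·0.934363·0.00626804) = √(0.000384411) = 0.019606.
z = (0.063170 − 0.076142)/0.019606 = -0.012972/0.019606 = -0.6616.
p-value = P(Z < -0.662) ≈ 0.2541; since p > α = 0.02, fail to reject H₀.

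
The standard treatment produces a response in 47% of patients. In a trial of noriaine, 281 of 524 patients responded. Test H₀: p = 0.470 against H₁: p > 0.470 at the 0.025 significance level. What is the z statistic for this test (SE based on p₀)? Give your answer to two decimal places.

p̂ = 281/524 = 0.5363.
SE = √(p₀(1−p₀)/n) = √(0.2491/524) = 0.0218.
z = (0.5363 − 0.47)/0.0218 = 0.0663/0.0218 = 3.04.
p-value = P(Z > 3.039) ≈ 0.0012. With α = 0.025, reject H₀.

z = 3.04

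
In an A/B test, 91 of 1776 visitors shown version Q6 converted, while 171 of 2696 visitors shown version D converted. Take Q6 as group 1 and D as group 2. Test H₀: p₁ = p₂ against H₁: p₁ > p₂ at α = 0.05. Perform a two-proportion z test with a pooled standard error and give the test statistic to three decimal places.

p̂₁ = 91/1776 = 0.05124, p̂₂ = 171/2696 = 0.06343.
Pooled p̂ = (91+171)/(1776+2696) = 262/4472 = 0.05859.
SE = √(p̂(1−p̂)(1/n₁+1/n₂)) = √(0.05859·0.94141·0.000933983) = √(5.15132e-05) = 0.00718.
z = (0.05124 − 0.06343)/0.00718 = -0.01219/0.00718 = -1.698.
p-value = P(Z > -1.698) ≈ 0.9553, so at α = 0.05 we fail to reject H₀.

z = -1.698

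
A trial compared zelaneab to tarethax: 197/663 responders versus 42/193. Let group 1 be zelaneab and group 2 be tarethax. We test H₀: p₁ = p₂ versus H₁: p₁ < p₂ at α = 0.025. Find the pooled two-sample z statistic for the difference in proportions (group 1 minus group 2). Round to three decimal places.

z = 2.167

p̂₁ = 197/663 ≈ 0.29713, p̂₂ = 42/193 ≈ 0.21762.
Pooled p̂ = (197+42)/(663+193) = 239/856 = 0.27921.
SE = √(p̂(1−p̂)(1/n₁+1/n₂)) = √(0.27921·0.72079·0.00668964) = √(0.00134629) = 0.03669.
z = (0.29713 − 0.21762)/0.03669 = 0.07951/0.03669 = 2.167.
p-value = P(Z < 2.167) ≈ 0.9849; since p > α = 0.025, fail to reject H₀.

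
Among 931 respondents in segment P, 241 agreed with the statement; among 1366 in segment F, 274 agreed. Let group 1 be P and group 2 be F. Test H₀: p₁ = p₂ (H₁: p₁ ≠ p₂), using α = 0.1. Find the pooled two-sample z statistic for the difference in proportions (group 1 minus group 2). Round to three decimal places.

p̂₁ = 241/931 = 0.25886, p̂₂ = 274/1366 = 0.20059.
Pooled p̂ = (241+274)/(931+1366) = 515/2297 = 0.22421.
SE = √(0.173937 × 0.00180618) = 0.01772.
z = (0.25886 − 0.20059)/0.01772 = 0.05827/0.01772 = 3.288.
p-value = 2·P(Z > 3.288) ≈ 0.0010; since p < α = 0.1, reject H₀.

z = 3.288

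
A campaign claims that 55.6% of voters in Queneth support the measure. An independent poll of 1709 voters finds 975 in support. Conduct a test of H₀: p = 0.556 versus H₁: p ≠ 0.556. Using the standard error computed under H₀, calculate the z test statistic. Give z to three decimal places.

z = 1.207

p̂ = 975/1709 = 0.57051.
SE = √(p₀(1−p₀)/n) = √(0.24686/1709) = 0.01202.
z = (0.57051 − 0.556)/0.01202 = 0.01451/0.01202 = 1.207.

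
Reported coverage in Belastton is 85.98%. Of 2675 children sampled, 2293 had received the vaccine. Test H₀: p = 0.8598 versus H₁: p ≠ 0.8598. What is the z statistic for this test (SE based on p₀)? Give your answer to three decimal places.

p̂ = 2293/2675 ≈ 0.857196.
Standard error under H₀: √(0.8598×0.1402/2675) = 0.006713.
z = (0.857196 − 0.8598)/0.006713 = -0.002604/0.006713 = -0.388.

z = -0.388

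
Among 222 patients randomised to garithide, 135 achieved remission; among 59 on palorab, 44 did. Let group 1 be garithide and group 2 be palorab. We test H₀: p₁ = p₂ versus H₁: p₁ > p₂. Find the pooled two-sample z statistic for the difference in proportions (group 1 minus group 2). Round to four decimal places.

p̂₁ = 135/222 = 0.608108, p̂₂ = 44/59 = 0.745763.
Pooled p̂ = (135+44)/(222+59) = 179/281 = 0.637011.
SE = √(0.231228 × 0.0214537) = 0.070432.
z = (0.608108 − 0.745763)/0.070432 = -0.137655/0.070432 = -1.9544.
p-value = P(Z > -1.954) ≈ 0.9747.

z = -1.9544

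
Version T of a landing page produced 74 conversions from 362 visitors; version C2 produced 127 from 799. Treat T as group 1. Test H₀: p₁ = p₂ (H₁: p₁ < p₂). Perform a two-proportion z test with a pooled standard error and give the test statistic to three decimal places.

p̂₁ = 74/362 ≈ 0.20442, p̂₂ = 127/799 ≈ 0.15895.
Pooled p̂ = (74+127)/(362+799) = 201/1161 = 0.17313.
SE = √(0.143154 × 0.004014) = 0.02397.
z = (0.20442 − 0.15895)/0.02397 = 0.04547/0.02397 = 1.897.
p-value = P(Z < 1.897) ≈ 0.9711.

z = 1.897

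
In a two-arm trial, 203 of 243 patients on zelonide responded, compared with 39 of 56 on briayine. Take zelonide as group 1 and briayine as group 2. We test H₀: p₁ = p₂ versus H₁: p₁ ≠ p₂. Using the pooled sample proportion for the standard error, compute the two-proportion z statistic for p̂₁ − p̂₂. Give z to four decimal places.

z = 2.3866

p̂₁ = 203/243 = 0.835391, p̂₂ = 39/56 = 0.696429.
Pooled p̂ = (203+39)/(243+56) = 242/299 = 0.809365.
SE = √(0.154294 × 0.0219724) = 0.058225.
z = (0.835391 − 0.696429)/0.058225 = 0.138962/0.058225 = 2.3866.
p-value = 2·P(Z > 2.387) ≈ 0.0170.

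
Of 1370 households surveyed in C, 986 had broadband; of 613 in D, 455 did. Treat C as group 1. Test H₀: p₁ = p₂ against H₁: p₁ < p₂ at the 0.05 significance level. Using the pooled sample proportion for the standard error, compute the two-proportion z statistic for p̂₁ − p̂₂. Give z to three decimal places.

p̂₁ = 986/1370 = 0.71971, p̂₂ = 455/613 = 0.74225.
Pooled p̂ = (986+455)/(1370+613) = 1441/1983 = 0.72668.
SE = √(0.198618 × 0.00236125) = 0.02166.
z = (0.71971 − 0.74225)/0.02166 = -0.02254/0.02166 = -1.041.
p-value = P(Z < -1.041) ≈ 0.1489; since p > α = 0.05, fail to reject H₀.

z = -1.041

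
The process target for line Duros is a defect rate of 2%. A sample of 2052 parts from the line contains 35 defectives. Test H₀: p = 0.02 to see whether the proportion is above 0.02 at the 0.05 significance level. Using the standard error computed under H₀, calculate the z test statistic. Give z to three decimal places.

z = -0.952

p̂ = 35/2052 ≈ 0.017057.
Under H₀, SE = √(0.02·0.98/2052) = √(9.55166e-06) = 0.003091.
z = (0.017057 − 0.02)/0.003091 = -0.002943/0.003091 = -0.952.
p-value = P(Z > -0.952) ≈ 0.8296; since p > α = 0.05, fail to reject H₀.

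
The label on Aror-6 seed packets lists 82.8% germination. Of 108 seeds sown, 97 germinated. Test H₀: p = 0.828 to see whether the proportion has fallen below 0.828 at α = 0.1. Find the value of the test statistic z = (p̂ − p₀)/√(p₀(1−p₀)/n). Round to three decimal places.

z = 1.932

p̂ = 97/108 = 0.89815.
Standard error under H₀: √(0.828×0.172/108) = 0.03631.
z = (0.89815 − 0.828)/0.03631 = 0.07015/0.03631 = 1.932.
p-value = P(Z < 1.932) ≈ 0.9733. With α = 0.1, fail to reject H₀.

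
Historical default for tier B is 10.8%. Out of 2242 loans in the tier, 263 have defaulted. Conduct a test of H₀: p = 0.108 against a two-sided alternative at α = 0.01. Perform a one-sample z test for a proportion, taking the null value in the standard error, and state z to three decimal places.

z = 1.420

p̂ = 263/2242 ≈ 0.117306.
SE = √(p₀(1−p₀)/n) = √(0.096336/2242) = 0.006555.
z = (0.117306 − 0.108)/0.006555 = 0.009306/0.006555 = 1.420.
Two-sided p-value ≈ 2·Φ(−1.420) = 0.1557; since p > α = 0.01, fail to reject H₀.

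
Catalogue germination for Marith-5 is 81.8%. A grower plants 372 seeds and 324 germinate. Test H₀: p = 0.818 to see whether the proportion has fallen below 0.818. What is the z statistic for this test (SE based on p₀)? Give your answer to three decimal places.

z = 2.648

p̂ = 324/372 ≈ 0.870968.
SE = √(p₀(1−p₀)/n) = √(0.14888/372) = 0.020005.
z = (0.870968 − 0.818)/0.020005 = 0.052968/0.020005 = 2.648.
p-value = P(Z < 2.648) ≈ 0.9959.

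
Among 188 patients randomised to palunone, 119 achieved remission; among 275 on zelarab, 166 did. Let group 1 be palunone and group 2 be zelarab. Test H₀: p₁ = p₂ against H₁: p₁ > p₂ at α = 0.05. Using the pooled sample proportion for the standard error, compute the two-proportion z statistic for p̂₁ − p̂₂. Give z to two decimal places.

p̂₁ = 119/188 = 0.6330, p̂₂ = 166/275 = 0.6036.
Pooled p̂ = (119+166)/(188+275) = 285/463 = 0.6156.
SE = √(0.236648 × 0.00895551) = 0.0460.
z = (0.6330 − 0.6036)/0.0460 = 0.0294/0.0460 = 0.64.
p-value = P(Z > 0.637) ≈ 0.2619; since p > α = 0.05, fail to reject H₀.

z = 0.64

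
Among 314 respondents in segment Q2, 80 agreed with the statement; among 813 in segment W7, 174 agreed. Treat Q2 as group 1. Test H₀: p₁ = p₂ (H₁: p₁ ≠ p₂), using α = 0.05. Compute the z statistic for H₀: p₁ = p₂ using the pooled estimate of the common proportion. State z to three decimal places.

p̂₁ = 80/314 ≈ 0.25478, p̂₂ = 174/813 ≈ 0.21402.
Pooled p̂ = (80+174)/(314+813) = 254/1127 = 0.22538.
SE = √(p̂(1−p̂)(1/n₁+1/n₂)) = √(0.22538·0.77462·0.00441473) = √(0.000770733) = 0.02776.
z = (0.25478 − 0.21402)/0.02776 = 0.04076/0.02776 = 1.468.
p-value = 2·P(Z > 1.468) ≈ 0.1421. With α = 0.05, fail to reject H₀.

z = 1.468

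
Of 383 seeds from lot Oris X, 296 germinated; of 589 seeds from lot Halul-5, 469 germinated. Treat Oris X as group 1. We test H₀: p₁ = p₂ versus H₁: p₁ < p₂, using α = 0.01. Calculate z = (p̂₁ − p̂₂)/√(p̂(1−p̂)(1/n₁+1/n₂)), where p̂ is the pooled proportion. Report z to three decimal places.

z = -0.871

p̂₁ = 296/383 = 0.77285, p̂₂ = 469/589 = 0.79626.
Pooled p̂ = (296+469)/(383+589) = 765/972 = 0.78704.
SE = √(p̂(1−p̂)(1/n₁+1/n₂)) = √(0.78704·0.21296·0.00430876) = √(0.00072219) = 0.02687.
z = (0.77285 − 0.79626)/0.02687 = -0.02341/0.02687 = -0.871.
p-value = P(Z < -0.871) ≈ 0.1918, so at α = 0.01 we fail to reject H₀.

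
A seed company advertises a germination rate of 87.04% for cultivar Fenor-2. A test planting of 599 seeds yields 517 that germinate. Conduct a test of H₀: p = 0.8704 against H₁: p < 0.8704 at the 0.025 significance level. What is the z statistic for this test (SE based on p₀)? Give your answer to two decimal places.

z = -0.53

p̂ = 517/599 = 0.8631.
Under H₀, SE = √(0.8704·0.1296/599) = √(0.00018832) = 0.0137.
z = (0.8631 − 0.8704)/0.0137 = -0.0073/0.0137 = -0.53.
p-value = P(Z < -0.532) ≈ 0.2975; since p > α = 0.025, fail to reject H₀.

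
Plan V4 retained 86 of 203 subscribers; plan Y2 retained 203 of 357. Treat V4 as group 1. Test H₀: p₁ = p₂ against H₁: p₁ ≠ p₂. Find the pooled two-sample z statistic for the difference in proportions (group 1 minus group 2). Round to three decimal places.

z = -3.300

p̂₁ = 86/203 = 0.42365, p̂₂ = 203/357 = 0.56863.
Pooled p̂ = (86+203)/(203+357) = 289/560 = 0.51607.
SE = √(0.249742 × 0.00772723) = 0.04393.
z = (0.42365 − 0.56863)/0.04393 = -0.14498/0.04393 = -3.300.
Two-sided p-value ≈ 2·Φ(−3.300) = 0.0010.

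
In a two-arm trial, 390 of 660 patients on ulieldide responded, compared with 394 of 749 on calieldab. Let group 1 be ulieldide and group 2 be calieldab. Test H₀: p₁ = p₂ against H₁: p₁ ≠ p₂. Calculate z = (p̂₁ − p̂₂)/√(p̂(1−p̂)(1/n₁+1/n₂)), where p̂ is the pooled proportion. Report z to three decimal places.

z = 2.446

p̂₁ = 390/660 ≈ 0.59091, p̂₂ = 394/749 ≈ 0.52603.
Pooled p̂ = (390+394)/(660+749) = 784/1409 = 0.55642.
SE = √(p̂(1−p̂)(1/n₁+1/n₂)) = √(0.55642·0.44358·0.00285026) = √(0.000703492) = 0.02652.
z = (0.59091 − 0.52603)/0.02652 = 0.06488/0.02652 = 2.446.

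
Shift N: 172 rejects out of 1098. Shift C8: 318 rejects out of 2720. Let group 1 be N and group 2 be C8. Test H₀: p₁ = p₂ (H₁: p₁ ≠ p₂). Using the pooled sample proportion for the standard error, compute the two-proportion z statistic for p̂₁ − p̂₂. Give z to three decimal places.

p̂₁ = 172/1098 ≈ 0.15665, p̂₂ = 318/2720 ≈ 0.11691.
Pooled p̂ = (172+318)/(1098+2720) = 490/3818 = 0.12834.
SE = √(0.111868 × 0.00127839) = 0.01196.
z = (0.15665 − 0.11691)/0.01196 = 0.03974/0.01196 = 3.323.
p-value = 2·P(Z > 3.323) ≈ 0.0009.

z = 3.323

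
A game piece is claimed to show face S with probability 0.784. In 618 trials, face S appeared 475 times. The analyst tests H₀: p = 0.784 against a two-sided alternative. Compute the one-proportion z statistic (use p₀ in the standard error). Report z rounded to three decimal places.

p̂ = 475/618 ≈ 0.76861.
SE = √(p₀(1−p₀)/n) = √(0.16934/618) = 0.01655.
z = (0.76861 − 0.784)/0.01655 = -0.01539/0.01655 = -0.930.
p-value = 2·P(Z > 0.930) ≈ 0.3525.

z = -0.930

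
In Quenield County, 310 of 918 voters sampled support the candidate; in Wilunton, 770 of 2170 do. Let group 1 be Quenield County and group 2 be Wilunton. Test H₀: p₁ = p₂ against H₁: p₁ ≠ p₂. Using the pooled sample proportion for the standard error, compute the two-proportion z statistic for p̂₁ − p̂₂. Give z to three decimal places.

p̂₁ = 310/918 ≈ 0.33769, p̂₂ = 770/2170 ≈ 0.35484.
Pooled p̂ = (310+770)/(918+2170) = 1080/3088 = 0.34974.
SE = √(0.227422 × 0.00155015) = 0.01878.
z = (0.33769 − 0.35484)/0.01878 = -0.01715/0.01878 = -0.913.
p-value = 2·P(Z > 0.913) ≈ 0.3611.

z = -0.913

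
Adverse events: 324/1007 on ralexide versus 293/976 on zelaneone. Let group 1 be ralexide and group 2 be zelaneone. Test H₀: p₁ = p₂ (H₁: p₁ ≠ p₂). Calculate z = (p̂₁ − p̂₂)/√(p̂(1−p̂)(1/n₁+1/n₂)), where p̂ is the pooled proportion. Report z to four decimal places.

p̂₁ = 324/1007 = 0.3217478, p̂₂ = 293/976 = 0.3002049.
Pooled p̂ = (324+293)/(1007+976) = 617/1983 = 0.3111447.
SE = √(p̂(1−p̂)(1/n₁+1/n₂)) = √(0.3111447·0.6888553·0.00201764) = √(0.000432448) = 0.0207954.
z = (0.3217478 − 0.3002049)/0.0207954 = 0.0215429/0.0207954 = 1.0359.
p-value = 2·P(Z > 1.036) ≈ 0.3002.

z = 1.0359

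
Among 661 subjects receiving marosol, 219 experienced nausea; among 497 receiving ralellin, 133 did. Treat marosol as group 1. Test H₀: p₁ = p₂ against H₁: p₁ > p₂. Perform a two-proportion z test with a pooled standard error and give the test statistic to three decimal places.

z = 2.333

p̂₁ = 219/661 = 0.33132, p̂₂ = 133/497 = 0.26761.
Pooled p̂ = (219+133)/(661+497) = 352/1158 = 0.30397.
SE = √(p̂(1−p̂)(1/n₁+1/n₂)) = √(0.30397·0.69603·0.00352493) = √(0.000745781) = 0.02731.
z = (0.33132 − 0.26761)/0.02731 = 0.06371/0.02731 = 2.333.
p-value = P(Z > 2.333) ≈ 0.0098.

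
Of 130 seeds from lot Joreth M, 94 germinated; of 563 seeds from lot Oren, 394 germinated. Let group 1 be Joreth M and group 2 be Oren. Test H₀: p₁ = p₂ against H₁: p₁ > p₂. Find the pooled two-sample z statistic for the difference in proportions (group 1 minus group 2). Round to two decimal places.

z = 0.52

p̂₁ = 94/130 ≈ 0.7231, p̂₂ = 394/563 ≈ 0.6998.
Pooled p̂ = (94+394)/(130+563) = 488/693 = 0.7042.
SE = √(0.208309 × 0.00946851) = 0.0444.
z = (0.7231 − 0.6998)/0.0444 = 0.0233/0.0444 = 0.52.
p-value = P(Z > 0.524) ≈ 0.3003.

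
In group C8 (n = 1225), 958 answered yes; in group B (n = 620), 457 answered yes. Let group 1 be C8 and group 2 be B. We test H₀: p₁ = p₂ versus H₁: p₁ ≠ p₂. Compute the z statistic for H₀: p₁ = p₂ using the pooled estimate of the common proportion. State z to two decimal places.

p̂₁ = 958/1225 ≈ 0.7820, p̂₂ = 457/620 ≈ 0.7371.
Pooled p̂ = (958+457)/(1225+620) = 1415/1845 = 0.7669.
SE = √(0.178744 × 0.00242923) = 0.0208.
z = (0.7820 − 0.7371)/0.0208 = 0.0449/0.0208 = 2.16.
p-value = 2·P(Z > 2.157) ≈ 0.0310.

z = 2.16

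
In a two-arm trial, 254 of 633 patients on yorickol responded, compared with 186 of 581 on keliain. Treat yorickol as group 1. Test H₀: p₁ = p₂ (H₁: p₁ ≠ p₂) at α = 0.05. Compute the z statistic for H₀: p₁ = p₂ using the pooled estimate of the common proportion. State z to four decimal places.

p̂₁ = 254/633 = 0.401264, p̂₂ = 186/581 = 0.320138.
Pooled p̂ = (254+186)/(633+581) = 440/1214 = 0.362438.
SE = √(p̂(1−p̂)(1/n₁+1/n₂)) = √(0.362438·0.637562·0.00330095) = √(0.000762773) = 0.027618.
z = (0.401264 − 0.320138)/0.027618 = 0.081126/0.027618 = 2.9374.
p-value = 2·P(Z > 2.937) ≈ 0.0033. With α = 0.05, reject H₀.

z = 2.9374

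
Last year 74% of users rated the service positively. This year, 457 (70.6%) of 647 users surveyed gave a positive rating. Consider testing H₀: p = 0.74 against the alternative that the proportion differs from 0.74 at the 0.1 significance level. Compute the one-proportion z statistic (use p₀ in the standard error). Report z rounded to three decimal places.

z = -1.952

p̂ = 457/647 ≈ 0.70634.
Standard error under H₀: √(0.74×0.26/647) = 0.01724.
z = (0.70634 − 0.74)/0.01724 = -0.03366/0.01724 = -1.952.
p-value = 2·P(Z > 1.952) ≈ 0.0509. With α = 0.1, reject H₀.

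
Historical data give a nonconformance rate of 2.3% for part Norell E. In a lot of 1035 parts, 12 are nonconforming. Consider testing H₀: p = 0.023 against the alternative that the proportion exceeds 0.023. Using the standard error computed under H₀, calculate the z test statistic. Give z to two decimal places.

p̂ = 12/1035 = 0.01159.
Standard error under H₀: √(0.023×0.977/1035) = 0.00466.
z = (0.01159 − 0.023)/0.00466 = -0.01141/0.00466 = -2.45.
p-value = P(Z > -2.448) ≈ 0.9928.

z = -2.45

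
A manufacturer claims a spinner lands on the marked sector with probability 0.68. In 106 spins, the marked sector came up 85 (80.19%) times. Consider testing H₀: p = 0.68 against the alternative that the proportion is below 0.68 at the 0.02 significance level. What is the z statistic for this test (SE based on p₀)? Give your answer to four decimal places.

p̂ = 85/106 = 0.801887.
SE = √(p₀(1−p₀)/n) = √(0.2176/106) = 0.045308.
z = (0.801887 − 0.68)/0.045308 = 0.121887/0.045308 = 2.6902.
p-value = P(Z < 2.690) ≈ 0.9964; since p > α = 0.02, fail to reject H₀.

z = 2.6902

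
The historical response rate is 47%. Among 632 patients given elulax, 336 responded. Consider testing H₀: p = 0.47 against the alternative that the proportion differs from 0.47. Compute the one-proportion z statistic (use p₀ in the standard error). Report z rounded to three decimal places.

z = 3.105

p̂ = 336/632 = 0.531646.
SE = √(p₀(1−p₀)/n) = √(0.2491/632) = 0.019853.
z = (0.531646 − 0.47)/0.019853 = 0.061646/0.019853 = 3.105.
Two-sided p-value ≈ 2·Φ(−3.105) = 0.0019.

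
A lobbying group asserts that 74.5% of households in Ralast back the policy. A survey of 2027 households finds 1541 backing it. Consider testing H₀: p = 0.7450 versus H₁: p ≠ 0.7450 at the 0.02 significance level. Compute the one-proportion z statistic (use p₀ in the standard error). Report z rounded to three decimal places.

z = 1.574

p̂ = 1541/2027 ≈ 0.76024.
SE = √(p₀(1−p₀)/n) = √(0.18998/2027) = 0.00968.
z = (0.76024 − 0.745)/0.00968 = 0.01524/0.00968 = 1.574.
Two-sided p-value ≈ 2·Φ(−1.574) = 0.1155. With α = 0.02, fail to reject H₀.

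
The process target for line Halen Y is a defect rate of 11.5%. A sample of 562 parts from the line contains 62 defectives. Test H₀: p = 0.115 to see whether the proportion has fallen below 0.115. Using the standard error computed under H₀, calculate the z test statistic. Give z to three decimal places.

z = -0.348

p̂ = 62/562 = 0.11032.
Under H₀, SE = √(0.115·0.885/562) = √(0.000181094) = 0.01346.
z = (0.11032 − 0.115)/0.01346 = -0.00468/0.01346 = -0.348.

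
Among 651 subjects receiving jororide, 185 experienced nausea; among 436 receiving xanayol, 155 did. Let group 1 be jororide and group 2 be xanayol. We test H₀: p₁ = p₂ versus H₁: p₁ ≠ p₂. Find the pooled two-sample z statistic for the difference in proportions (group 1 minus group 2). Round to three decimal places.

z = -2.486

p̂₁ = 185/651 = 0.28418, p̂₂ = 155/436 = 0.35550.
Pooled p̂ = (185+155)/(651+436) = 340/1087 = 0.31279.
SE = √(0.214951 × 0.00382968) = 0.02869.
z = (0.28418 − 0.35550)/0.02869 = -0.07132/0.02869 = -2.486.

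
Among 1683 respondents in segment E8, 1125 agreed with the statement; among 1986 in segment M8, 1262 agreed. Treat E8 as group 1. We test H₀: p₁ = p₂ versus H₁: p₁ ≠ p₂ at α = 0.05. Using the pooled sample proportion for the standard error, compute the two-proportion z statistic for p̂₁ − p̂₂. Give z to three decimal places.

z = 2.089

p̂₁ = 1125/1683 ≈ 0.66845, p̂₂ = 1262/1986 ≈ 0.63545.
Pooled p̂ = (1125+1262)/(1683+1986) = 2387/3669 = 0.65059.
SE = √(0.227324 × 0.0010977) = 0.01580.
z = (0.66845 − 0.63545)/0.01580 = 0.03300/0.01580 = 2.089.
Two-sided p-value ≈ 2·Φ(−2.089) = 0.0367. With α = 0.05, reject H₀.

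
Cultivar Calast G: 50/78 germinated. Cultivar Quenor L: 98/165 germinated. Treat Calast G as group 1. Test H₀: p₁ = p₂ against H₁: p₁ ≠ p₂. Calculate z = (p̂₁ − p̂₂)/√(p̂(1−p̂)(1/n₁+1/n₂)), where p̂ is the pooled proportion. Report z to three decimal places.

z = 0.702

p̂₁ = 50/78 = 0.64103, p̂₂ = 98/165 = 0.59394.
Pooled p̂ = (50+98)/(78+165) = 148/243 = 0.60905.
SE = √(0.238107 × 0.0188811) = 0.06705.
z = (0.64103 − 0.59394)/0.06705 = 0.04709/0.06705 = 0.702.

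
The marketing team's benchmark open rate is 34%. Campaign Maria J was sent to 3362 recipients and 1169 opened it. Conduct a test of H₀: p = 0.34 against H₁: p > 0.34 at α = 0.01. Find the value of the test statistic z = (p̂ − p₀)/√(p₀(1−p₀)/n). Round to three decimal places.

p̂ = 1169/3362 ≈ 0.34771.
Under H₀, SE = √(0.34·0.66/3362) = √(6.6746e-05) = 0.00817.
z = (0.34771 − 0.34)/0.00817 = 0.00771/0.00817 = 0.944.
p-value = P(Z > 0.944) ≈ 0.1727; since p > α = 0.01, fail to reject H₀.

z = 0.944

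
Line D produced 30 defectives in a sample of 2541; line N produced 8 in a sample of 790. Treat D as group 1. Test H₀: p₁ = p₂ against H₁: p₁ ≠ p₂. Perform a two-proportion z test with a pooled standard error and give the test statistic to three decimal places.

z = 0.388

p̂₁ = 30/2541 = 0.01181, p̂₂ = 8/790 = 0.01013.
Pooled p̂ = (30+8)/(2541+790) = 38/3331 = 0.01141.
SE = √(p̂(1−p̂)(1/n₁+1/n₂)) = √(0.01141·0.98859·0.00165937) = √(1.87141e-05) = 0.00433.
z = (0.01181 − 0.01013)/0.00433 = 0.00168/0.00433 = 0.388.
p-value = 2·P(Z > 0.388) ≈ 0.6978.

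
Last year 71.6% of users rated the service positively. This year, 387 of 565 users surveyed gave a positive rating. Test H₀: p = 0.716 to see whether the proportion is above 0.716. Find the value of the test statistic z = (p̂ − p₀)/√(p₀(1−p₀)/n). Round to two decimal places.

p̂ = 387/565 = 0.68496.
SE = √(p₀(1−p₀)/n) = √(0.20334/565) = 0.01897.
z = (0.68496 − 0.716)/0.01897 = -0.03104/0.01897 = -1.64.
p-value = P(Z > -1.636) ≈ 0.9491.

z = -1.64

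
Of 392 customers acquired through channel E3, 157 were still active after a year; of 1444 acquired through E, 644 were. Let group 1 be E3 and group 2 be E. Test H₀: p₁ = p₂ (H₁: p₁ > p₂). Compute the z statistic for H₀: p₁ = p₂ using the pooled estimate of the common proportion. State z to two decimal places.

p̂₁ = 157/392 = 0.4005, p̂₂ = 644/1444 = 0.4460.
Pooled p̂ = (157+644)/(392+1444) = 801/1836 = 0.4363.
SE = √(p̂(1−p̂)(1/n₁+1/n₂)) = √(0.4363·0.5637·0.00324354) = √(0.000797713) = 0.0282.
z = (0.4005 − 0.4460)/0.0282 = -0.0455/0.0282 = -1.61.

z = -1.61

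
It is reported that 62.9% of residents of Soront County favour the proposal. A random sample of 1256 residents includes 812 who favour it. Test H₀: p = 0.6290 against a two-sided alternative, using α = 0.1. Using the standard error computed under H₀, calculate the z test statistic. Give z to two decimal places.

p̂ = 812/1256 = 0.64650.
SE = √(p₀(1−p₀)/n) = √(0.23336/1256) = 0.01363.
z = (0.64650 − 0.629)/0.01363 = 0.01750/0.01363 = 1.28.
p-value = 2·P(Z > 1.284) ≈ 0.1993, so at α = 0.1 we fail to reject H₀.

z = 1.28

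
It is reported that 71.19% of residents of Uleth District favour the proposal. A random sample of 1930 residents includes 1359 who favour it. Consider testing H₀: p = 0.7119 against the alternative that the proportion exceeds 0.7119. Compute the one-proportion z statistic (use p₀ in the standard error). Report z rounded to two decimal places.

p̂ = 1359/1930 = 0.70415.
Standard error under H₀: √(0.7119×0.2881/1930) = 0.01031.
z = (0.70415 − 0.7119)/0.01031 = -0.00775/0.01031 = -0.75.
p-value = P(Z > -0.752) ≈ 0.7741.

z = -0.75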